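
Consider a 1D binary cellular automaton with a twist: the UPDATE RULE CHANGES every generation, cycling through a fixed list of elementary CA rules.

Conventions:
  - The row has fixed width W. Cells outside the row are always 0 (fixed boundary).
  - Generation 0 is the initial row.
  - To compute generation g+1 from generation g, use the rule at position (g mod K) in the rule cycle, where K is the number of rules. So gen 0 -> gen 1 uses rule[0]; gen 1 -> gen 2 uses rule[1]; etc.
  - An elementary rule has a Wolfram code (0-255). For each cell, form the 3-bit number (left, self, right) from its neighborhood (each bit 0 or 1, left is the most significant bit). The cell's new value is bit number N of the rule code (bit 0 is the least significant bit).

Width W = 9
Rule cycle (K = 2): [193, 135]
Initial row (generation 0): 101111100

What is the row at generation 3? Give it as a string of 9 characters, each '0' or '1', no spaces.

Gen 0: 101111100
Gen 1 (rule 193): 000111101
Gen 2 (rule 135): 111011001
Gen 3 (rule 193): 011001000

Answer: 011001000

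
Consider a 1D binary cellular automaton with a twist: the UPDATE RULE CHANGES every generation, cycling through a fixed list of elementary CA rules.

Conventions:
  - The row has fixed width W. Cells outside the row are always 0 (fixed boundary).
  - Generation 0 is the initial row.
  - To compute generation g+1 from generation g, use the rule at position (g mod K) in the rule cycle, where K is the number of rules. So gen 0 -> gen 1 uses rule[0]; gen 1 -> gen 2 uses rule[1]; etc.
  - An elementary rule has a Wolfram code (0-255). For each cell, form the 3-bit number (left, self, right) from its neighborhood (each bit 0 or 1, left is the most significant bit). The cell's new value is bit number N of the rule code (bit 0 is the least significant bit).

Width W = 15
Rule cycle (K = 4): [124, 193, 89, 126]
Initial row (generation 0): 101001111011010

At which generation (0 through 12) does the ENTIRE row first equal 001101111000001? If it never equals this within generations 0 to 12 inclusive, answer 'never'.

Answer: never

Derivation:
Gen 0: 101001111011010
Gen 1 (rule 124): 111101001111111
Gen 2 (rule 193): 011100000111111
Gen 3 (rule 89): 010111110100001
Gen 4 (rule 126): 111100011110011
Gen 5 (rule 124): 100110010011011
Gen 6 (rule 193): 000010000001001
Gen 7 (rule 89): 111001111100100
Gen 8 (rule 126): 101111000111110
Gen 9 (rule 124): 111001100100011
Gen 10 (rule 193): 011000100001001
Gen 11 (rule 89): 011110011100100
Gen 12 (rule 126): 110011110111110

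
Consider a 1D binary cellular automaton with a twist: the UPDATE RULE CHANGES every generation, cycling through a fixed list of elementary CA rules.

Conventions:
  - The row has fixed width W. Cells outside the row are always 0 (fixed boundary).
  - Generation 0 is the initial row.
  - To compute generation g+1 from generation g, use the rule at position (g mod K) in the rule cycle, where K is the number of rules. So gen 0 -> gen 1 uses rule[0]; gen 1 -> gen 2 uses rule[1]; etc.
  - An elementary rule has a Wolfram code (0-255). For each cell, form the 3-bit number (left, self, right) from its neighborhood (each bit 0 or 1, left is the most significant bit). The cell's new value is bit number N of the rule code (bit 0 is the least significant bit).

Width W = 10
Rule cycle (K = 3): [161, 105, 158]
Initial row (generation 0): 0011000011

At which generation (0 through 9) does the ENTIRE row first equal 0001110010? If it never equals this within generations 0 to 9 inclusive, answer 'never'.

Answer: never

Derivation:
Gen 0: 0011000011
Gen 1 (rule 161): 1000011000
Gen 2 (rule 105): 0011011011
Gen 3 (rule 158): 0110010010
Gen 4 (rule 161): 0000000000
Gen 5 (rule 105): 1111111111
Gen 6 (rule 158): 1111111110
Gen 7 (rule 161): 0111111100
Gen 8 (rule 105): 0100000101
Gen 9 (rule 158): 1110001101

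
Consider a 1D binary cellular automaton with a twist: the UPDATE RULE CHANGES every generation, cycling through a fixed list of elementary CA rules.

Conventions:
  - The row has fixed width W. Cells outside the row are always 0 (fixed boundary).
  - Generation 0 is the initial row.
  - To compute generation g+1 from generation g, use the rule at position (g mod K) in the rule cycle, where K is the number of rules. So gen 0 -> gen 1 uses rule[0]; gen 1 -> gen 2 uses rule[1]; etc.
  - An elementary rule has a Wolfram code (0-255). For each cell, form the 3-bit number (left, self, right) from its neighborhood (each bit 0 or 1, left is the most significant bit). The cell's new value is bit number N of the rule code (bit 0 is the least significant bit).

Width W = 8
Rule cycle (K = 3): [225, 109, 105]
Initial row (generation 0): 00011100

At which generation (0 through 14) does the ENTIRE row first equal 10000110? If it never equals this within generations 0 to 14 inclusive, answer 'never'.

Gen 0: 00011100
Gen 1 (rule 225): 11001101
Gen 2 (rule 109): 11001111
Gen 3 (rule 105): 11001001
Gen 4 (rule 225): 01000000
Gen 5 (rule 109): 01011111
Gen 6 (rule 105): 00110001
Gen 7 (rule 225): 10010100
Gen 8 (rule 109): 10011101
Gen 9 (rule 105): 00010110
Gen 10 (rule 225): 11001010
Gen 11 (rule 109): 11001110
Gen 12 (rule 105): 11001010
Gen 13 (rule 225): 01000100
Gen 14 (rule 109): 01010101

Answer: never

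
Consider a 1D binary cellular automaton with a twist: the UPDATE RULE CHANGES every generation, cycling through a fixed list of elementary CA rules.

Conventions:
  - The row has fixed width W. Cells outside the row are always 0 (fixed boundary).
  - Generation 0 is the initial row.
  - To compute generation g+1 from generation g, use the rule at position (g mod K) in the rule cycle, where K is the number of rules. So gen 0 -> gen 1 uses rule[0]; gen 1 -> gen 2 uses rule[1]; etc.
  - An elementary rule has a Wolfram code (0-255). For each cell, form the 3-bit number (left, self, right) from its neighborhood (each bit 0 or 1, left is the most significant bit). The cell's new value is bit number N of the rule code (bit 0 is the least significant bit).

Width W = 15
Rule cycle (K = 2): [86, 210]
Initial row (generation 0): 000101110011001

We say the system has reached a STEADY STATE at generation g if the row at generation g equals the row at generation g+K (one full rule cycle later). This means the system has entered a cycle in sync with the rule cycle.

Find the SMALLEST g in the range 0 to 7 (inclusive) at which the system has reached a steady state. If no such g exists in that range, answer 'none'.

Answer: none

Derivation:
Gen 0: 000101110011001
Gen 1 (rule 86): 001100011101111
Gen 2 (rule 210): 010110101100111
Gen 3 (rule 86): 110010100111001
Gen 4 (rule 210): 011100011011110
Gen 5 (rule 86): 100110101000011
Gen 6 (rule 210): 011010000100101
Gen 7 (rule 86): 101011001111101
Gen 8 (rule 210): 000001110111100
Gen 9 (rule 86): 000010010000110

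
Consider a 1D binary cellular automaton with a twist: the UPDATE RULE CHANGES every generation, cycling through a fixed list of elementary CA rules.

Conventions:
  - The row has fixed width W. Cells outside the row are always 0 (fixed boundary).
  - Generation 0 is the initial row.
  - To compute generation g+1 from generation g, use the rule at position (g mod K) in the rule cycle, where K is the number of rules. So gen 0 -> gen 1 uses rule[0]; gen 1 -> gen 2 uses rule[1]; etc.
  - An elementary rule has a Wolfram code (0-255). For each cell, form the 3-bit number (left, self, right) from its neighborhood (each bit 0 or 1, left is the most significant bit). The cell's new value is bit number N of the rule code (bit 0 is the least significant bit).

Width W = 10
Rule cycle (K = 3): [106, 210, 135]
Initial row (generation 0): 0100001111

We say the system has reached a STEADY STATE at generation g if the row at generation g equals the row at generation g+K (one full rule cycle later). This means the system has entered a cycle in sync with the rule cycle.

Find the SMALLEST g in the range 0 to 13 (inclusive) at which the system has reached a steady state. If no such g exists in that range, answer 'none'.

Gen 0: 0100001111
Gen 1 (rule 106): 1000011001
Gen 2 (rule 210): 0100101110
Gen 3 (rule 135): 1101100100
Gen 4 (rule 106): 1111101000
Gen 5 (rule 210): 0111100100
Gen 6 (rule 135): 1011001101
Gen 7 (rule 106): 0111011110
Gen 8 (rule 210): 1011001111
Gen 9 (rule 135): 1000010110
Gen 10 (rule 106): 0000101110
Gen 11 (rule 210): 0001000111
Gen 12 (rule 135): 1111011010
Gen 13 (rule 106): 1001111100
Gen 14 (rule 210): 0110111110
Gen 15 (rule 135): 1000011100
Gen 16 (rule 106): 0000110100

Answer: none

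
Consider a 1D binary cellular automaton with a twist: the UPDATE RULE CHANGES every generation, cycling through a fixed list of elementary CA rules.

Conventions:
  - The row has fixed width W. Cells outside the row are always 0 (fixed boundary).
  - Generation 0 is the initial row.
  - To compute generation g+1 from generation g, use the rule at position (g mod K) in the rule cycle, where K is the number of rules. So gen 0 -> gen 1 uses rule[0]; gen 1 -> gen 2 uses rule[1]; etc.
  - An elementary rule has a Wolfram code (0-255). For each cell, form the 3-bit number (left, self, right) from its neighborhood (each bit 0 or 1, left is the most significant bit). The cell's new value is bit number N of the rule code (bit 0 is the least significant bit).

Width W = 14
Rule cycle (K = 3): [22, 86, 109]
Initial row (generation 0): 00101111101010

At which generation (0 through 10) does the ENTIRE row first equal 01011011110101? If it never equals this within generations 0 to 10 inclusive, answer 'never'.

Gen 0: 00101111101010
Gen 1 (rule 22): 01100000001011
Gen 2 (rule 86): 10110000011001
Gen 3 (rule 109): 11110111011001
Gen 4 (rule 22): 00000000000111
Gen 5 (rule 86): 00000000001001
Gen 6 (rule 109): 11111111101001
Gen 7 (rule 22): 00000000001111
Gen 8 (rule 86): 00000000010001
Gen 9 (rule 109): 11111111010101
Gen 10 (rule 22): 00000000010101

Answer: never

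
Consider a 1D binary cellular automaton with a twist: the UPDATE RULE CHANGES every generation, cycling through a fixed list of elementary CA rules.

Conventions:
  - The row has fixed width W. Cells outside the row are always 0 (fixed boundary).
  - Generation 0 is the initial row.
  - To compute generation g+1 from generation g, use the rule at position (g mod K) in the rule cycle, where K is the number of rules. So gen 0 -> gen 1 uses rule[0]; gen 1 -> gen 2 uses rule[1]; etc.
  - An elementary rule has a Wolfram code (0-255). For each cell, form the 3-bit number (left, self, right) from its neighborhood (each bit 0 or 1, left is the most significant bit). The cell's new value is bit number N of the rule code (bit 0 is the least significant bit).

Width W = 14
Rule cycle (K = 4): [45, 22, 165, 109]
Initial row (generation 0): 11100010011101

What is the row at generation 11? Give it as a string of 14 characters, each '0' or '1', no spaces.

Gen 0: 11100010011101
Gen 1 (rule 45): 10001010010011
Gen 2 (rule 22): 11011011111100
Gen 3 (rule 165): 00100101111001
Gen 4 (rule 109): 10100111001001
Gen 5 (rule 45): 11100100001001
Gen 6 (rule 22): 00011110011111
Gen 7 (rule 165): 11001100001110
Gen 8 (rule 109): 11001101101010
Gen 9 (rule 45): 10001011011110
Gen 10 (rule 22): 11011000000001
Gen 11 (rule 165): 00100011111101

Answer: 00100011111101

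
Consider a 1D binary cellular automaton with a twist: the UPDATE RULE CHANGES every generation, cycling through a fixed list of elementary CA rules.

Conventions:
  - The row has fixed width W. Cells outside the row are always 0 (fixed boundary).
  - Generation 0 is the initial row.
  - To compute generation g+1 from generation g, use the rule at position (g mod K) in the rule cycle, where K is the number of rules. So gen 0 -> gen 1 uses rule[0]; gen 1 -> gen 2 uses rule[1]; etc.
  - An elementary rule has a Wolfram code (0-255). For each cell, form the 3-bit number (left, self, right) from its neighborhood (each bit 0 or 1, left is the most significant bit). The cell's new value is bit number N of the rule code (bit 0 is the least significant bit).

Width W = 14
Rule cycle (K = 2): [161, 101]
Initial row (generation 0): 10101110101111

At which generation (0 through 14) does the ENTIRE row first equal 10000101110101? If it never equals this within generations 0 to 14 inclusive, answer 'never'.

Answer: 8

Derivation:
Gen 0: 10101110101111
Gen 1 (rule 161): 01010101010110
Gen 2 (rule 101): 01111111111010
Gen 3 (rule 161): 00111111110100
Gen 4 (rule 101): 10000000011101
Gen 5 (rule 161): 00111111001010
Gen 6 (rule 101): 10000001001110
Gen 7 (rule 161): 00111100000100
Gen 8 (rule 101): 10000101110101
Gen 9 (rule 161): 00110010101010
Gen 10 (rule 101): 10010011111110
Gen 11 (rule 161): 00000001111100
Gen 12 (rule 101): 11111100000101
Gen 13 (rule 161): 01111001110010
Gen 14 (rule 101): 00001000010010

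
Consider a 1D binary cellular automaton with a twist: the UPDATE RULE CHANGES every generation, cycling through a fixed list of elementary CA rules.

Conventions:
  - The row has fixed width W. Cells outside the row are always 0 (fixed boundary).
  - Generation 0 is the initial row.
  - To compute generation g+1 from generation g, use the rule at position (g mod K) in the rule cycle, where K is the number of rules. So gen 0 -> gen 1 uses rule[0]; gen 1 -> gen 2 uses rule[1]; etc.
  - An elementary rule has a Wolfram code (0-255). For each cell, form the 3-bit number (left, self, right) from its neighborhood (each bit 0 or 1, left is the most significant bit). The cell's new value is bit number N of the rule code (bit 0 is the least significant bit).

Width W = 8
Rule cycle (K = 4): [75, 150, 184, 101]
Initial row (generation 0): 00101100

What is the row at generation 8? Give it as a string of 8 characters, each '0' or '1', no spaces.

Gen 0: 00101100
Gen 1 (rule 75): 11001101
Gen 2 (rule 150): 00110001
Gen 3 (rule 184): 00101000
Gen 4 (rule 101): 10111011
Gen 5 (rule 75): 00101011
Gen 6 (rule 150): 01101000
Gen 7 (rule 184): 01010100
Gen 8 (rule 101): 01111101

Answer: 01111101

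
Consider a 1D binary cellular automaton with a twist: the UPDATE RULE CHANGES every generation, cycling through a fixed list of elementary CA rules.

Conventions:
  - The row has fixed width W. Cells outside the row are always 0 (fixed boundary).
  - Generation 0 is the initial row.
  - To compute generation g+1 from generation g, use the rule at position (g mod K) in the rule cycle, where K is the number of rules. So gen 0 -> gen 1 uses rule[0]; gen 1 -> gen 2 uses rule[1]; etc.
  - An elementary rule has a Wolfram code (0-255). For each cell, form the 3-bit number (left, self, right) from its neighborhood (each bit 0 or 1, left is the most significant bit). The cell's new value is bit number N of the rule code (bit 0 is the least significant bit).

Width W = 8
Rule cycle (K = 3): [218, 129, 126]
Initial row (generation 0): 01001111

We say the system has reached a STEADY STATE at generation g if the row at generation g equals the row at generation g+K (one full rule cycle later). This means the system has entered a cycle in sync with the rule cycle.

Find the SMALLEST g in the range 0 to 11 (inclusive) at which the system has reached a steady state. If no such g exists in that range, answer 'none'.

Answer: 7

Derivation:
Gen 0: 01001111
Gen 1 (rule 218): 10111111
Gen 2 (rule 129): 00011110
Gen 3 (rule 126): 00110011
Gen 4 (rule 218): 01111111
Gen 5 (rule 129): 00111110
Gen 6 (rule 126): 01100011
Gen 7 (rule 218): 11110111
Gen 8 (rule 129): 01100010
Gen 9 (rule 126): 11110111
Gen 10 (rule 218): 11110111
Gen 11 (rule 129): 01100010
Gen 12 (rule 126): 11110111
Gen 13 (rule 218): 11110111
Gen 14 (rule 129): 01100010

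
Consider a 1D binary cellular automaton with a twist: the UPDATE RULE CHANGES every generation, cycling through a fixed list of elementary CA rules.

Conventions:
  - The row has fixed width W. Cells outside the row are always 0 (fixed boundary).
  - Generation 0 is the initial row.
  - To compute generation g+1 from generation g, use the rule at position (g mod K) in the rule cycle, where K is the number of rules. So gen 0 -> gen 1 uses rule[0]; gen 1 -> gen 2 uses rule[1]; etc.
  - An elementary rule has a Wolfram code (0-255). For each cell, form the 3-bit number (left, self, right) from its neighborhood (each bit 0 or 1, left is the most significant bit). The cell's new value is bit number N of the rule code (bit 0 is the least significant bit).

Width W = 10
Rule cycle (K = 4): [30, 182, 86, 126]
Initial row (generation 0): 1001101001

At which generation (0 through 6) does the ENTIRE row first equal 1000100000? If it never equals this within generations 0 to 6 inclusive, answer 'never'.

Answer: never

Derivation:
Gen 0: 1001101001
Gen 1 (rule 30): 1111001111
Gen 2 (rule 182): 0110110110
Gen 3 (rule 86): 1010010011
Gen 4 (rule 126): 1111111111
Gen 5 (rule 30): 1000000000
Gen 6 (rule 182): 1100000000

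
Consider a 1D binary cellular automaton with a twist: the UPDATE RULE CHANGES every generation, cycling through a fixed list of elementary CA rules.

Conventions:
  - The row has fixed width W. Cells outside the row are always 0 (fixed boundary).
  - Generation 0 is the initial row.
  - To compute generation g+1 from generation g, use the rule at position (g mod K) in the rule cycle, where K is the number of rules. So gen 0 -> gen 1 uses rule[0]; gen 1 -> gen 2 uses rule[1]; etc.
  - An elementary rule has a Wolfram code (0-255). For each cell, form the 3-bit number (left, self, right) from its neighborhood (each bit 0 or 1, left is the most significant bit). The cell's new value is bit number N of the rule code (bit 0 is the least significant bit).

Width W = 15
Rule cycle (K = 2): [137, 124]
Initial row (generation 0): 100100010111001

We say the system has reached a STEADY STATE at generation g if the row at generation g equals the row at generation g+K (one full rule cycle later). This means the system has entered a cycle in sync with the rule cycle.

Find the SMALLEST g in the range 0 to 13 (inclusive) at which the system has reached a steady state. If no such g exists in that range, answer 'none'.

Gen 0: 100100010111001
Gen 1 (rule 137): 000001000110000
Gen 2 (rule 124): 000001100111000
Gen 3 (rule 137): 111101000110011
Gen 4 (rule 124): 100111100111011
Gen 5 (rule 137): 000111000110010
Gen 6 (rule 124): 000101100111011
Gen 7 (rule 137): 110001000110010
Gen 8 (rule 124): 111001100111011
Gen 9 (rule 137): 110001000110010
Gen 10 (rule 124): 111001100111011
Gen 11 (rule 137): 110001000110010
Gen 12 (rule 124): 111001100111011
Gen 13 (rule 137): 110001000110010
Gen 14 (rule 124): 111001100111011
Gen 15 (rule 137): 110001000110010

Answer: 7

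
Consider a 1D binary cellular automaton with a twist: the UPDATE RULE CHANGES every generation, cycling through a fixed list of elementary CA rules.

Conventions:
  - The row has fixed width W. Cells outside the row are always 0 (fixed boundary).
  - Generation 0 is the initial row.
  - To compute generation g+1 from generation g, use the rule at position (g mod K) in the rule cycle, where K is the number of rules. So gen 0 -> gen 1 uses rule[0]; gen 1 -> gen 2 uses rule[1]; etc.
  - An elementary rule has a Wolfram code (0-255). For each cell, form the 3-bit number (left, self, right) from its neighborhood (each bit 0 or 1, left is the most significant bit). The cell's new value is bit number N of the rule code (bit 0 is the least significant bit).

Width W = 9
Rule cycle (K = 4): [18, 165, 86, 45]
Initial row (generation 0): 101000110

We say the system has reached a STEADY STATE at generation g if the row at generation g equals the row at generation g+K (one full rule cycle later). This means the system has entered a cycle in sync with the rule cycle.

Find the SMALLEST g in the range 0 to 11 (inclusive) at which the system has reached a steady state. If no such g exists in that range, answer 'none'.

Answer: 9

Derivation:
Gen 0: 101000110
Gen 1 (rule 18): 000101001
Gen 2 (rule 165): 110111001
Gen 3 (rule 86): 010001111
Gen 4 (rule 45): 010101000
Gen 5 (rule 18): 100000100
Gen 6 (rule 165): 101110101
Gen 7 (rule 86): 100010101
Gen 8 (rule 45): 101011111
Gen 9 (rule 18): 000000000
Gen 10 (rule 165): 111111111
Gen 11 (rule 86): 000000001
Gen 12 (rule 45): 111111101
Gen 13 (rule 18): 000000000
Gen 14 (rule 165): 111111111
Gen 15 (rule 86): 000000001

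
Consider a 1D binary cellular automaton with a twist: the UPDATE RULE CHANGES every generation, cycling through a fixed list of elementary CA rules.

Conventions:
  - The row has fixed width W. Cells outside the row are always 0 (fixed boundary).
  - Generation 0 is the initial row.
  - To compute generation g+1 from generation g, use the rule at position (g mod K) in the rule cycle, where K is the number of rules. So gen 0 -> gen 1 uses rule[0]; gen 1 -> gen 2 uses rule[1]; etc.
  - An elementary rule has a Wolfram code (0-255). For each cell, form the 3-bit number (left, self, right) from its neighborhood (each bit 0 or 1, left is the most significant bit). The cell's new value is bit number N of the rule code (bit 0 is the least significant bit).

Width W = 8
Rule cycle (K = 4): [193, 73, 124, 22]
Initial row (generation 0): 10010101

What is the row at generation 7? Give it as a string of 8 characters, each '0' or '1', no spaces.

Gen 0: 10010101
Gen 1 (rule 193): 00000000
Gen 2 (rule 73): 11111111
Gen 3 (rule 124): 10000001
Gen 4 (rule 22): 11000011
Gen 5 (rule 193): 01011001
Gen 6 (rule 73): 00011000
Gen 7 (rule 124): 00011100

Answer: 00011100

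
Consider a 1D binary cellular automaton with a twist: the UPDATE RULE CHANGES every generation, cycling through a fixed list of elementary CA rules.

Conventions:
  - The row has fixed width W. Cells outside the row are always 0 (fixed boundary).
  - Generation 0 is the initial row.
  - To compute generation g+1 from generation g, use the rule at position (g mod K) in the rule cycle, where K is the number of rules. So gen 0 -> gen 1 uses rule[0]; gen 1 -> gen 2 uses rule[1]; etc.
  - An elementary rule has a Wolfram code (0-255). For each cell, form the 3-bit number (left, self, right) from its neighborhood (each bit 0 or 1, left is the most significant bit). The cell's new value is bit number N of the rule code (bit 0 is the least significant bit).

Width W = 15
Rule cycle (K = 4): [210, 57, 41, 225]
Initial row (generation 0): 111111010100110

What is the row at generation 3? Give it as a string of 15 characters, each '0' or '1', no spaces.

Gen 0: 111111010100110
Gen 1 (rule 210): 011111000011011
Gen 2 (rule 57): 010000111010110
Gen 3 (rule 41): 000110100101100

Answer: 000110100101100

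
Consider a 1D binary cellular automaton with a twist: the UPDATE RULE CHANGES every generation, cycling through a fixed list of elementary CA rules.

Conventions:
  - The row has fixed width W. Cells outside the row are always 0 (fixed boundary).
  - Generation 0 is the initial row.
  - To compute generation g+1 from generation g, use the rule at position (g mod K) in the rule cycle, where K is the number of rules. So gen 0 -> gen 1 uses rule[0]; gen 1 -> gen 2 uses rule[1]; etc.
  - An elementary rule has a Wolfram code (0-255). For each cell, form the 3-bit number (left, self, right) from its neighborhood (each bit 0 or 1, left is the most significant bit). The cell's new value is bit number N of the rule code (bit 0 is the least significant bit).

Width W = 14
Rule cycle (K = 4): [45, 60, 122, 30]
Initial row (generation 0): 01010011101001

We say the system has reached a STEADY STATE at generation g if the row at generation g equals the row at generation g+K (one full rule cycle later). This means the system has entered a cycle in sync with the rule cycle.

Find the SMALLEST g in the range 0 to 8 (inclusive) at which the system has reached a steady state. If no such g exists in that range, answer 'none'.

Gen 0: 01010011101001
Gen 1 (rule 45): 01110010011001
Gen 2 (rule 60): 01001011010101
Gen 3 (rule 122): 10110111101010
Gen 4 (rule 30): 10100100001011
Gen 5 (rule 45): 11100101101110
Gen 6 (rule 60): 10010111011001
Gen 7 (rule 122): 01101101111110
Gen 8 (rule 30): 11001001000001
Gen 9 (rule 45): 10001001011101
Gen 10 (rule 60): 11001101110011
Gen 11 (rule 122): 11111111011111
Gen 12 (rule 30): 10000000010000

Answer: none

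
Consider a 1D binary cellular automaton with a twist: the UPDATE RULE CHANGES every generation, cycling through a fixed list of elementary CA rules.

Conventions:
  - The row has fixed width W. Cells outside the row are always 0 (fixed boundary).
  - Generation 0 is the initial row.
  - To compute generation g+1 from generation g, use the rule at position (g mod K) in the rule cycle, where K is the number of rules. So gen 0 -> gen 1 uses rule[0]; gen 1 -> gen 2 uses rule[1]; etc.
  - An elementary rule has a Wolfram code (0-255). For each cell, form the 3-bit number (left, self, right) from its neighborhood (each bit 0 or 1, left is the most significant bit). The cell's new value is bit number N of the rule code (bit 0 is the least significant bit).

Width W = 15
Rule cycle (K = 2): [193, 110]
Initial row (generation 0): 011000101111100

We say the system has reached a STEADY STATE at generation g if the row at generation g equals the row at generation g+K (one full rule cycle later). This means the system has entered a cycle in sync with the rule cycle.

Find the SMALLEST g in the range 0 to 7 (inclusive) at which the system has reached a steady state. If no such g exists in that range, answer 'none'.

Answer: 4

Derivation:
Gen 0: 011000101111100
Gen 1 (rule 193): 001010000111101
Gen 2 (rule 110): 011110001100111
Gen 3 (rule 193): 001110100100011
Gen 4 (rule 110): 011011101100111
Gen 5 (rule 193): 001001100100011
Gen 6 (rule 110): 011011101100111
Gen 7 (rule 193): 001001100100011
Gen 8 (rule 110): 011011101100111
Gen 9 (rule 193): 001001100100011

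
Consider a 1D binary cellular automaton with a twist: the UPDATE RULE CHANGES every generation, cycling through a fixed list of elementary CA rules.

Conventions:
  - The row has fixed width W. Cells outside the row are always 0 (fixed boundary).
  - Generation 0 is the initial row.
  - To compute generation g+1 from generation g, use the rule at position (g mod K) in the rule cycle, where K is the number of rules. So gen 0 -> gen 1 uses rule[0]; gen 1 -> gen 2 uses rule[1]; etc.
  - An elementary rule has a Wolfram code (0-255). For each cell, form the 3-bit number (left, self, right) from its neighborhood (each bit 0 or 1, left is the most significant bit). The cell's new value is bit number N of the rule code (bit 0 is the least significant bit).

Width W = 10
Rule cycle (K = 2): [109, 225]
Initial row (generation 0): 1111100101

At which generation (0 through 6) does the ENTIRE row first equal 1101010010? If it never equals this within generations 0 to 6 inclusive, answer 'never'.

Answer: never

Derivation:
Gen 0: 1111100101
Gen 1 (rule 109): 1000100111
Gen 2 (rule 225): 0010000011
Gen 3 (rule 109): 1010111011
Gen 4 (rule 225): 0101011101
Gen 5 (rule 109): 0111110111
Gen 6 (rule 225): 0011111011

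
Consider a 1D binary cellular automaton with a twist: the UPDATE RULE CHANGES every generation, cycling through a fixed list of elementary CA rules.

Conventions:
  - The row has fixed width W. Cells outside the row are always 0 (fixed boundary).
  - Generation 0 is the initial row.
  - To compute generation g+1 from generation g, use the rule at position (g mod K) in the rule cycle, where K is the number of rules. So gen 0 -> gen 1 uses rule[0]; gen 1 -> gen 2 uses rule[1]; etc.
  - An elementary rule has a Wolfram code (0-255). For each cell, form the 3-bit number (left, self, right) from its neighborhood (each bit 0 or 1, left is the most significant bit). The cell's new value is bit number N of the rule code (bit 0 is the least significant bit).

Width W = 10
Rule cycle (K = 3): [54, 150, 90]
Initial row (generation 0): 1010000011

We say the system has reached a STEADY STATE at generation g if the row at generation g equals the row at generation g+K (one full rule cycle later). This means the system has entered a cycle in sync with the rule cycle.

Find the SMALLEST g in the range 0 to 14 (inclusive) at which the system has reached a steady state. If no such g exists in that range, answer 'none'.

Gen 0: 1010000011
Gen 1 (rule 54): 1111000100
Gen 2 (rule 150): 0110101110
Gen 3 (rule 90): 1110001011
Gen 4 (rule 54): 0001011100
Gen 5 (rule 150): 0011001010
Gen 6 (rule 90): 0111110001
Gen 7 (rule 54): 1000001011
Gen 8 (rule 150): 1100011000
Gen 9 (rule 90): 1110111100
Gen 10 (rule 54): 0001000010
Gen 11 (rule 150): 0011100111
Gen 12 (rule 90): 0110111101
Gen 13 (rule 54): 1001000011
Gen 14 (rule 150): 1111100100
Gen 15 (rule 90): 1000111010
Gen 16 (rule 54): 1101000111
Gen 17 (rule 150): 0001101010

Answer: none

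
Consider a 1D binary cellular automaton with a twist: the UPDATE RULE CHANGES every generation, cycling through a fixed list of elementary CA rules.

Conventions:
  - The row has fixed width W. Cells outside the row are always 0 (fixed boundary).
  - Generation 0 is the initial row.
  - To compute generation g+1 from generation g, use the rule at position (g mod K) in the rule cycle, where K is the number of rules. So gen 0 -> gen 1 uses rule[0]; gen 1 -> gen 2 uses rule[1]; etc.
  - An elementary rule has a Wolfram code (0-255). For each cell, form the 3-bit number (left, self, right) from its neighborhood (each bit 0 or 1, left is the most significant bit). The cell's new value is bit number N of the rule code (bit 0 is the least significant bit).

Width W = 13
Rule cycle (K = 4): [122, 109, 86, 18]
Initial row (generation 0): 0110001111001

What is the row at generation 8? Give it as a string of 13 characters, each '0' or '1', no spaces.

Answer: 0100010100010

Derivation:
Gen 0: 0110001111001
Gen 1 (rule 122): 1111011001110
Gen 2 (rule 109): 1001111001010
Gen 3 (rule 86): 1110001111011
Gen 4 (rule 18): 0001010000000
Gen 5 (rule 122): 0010101000000
Gen 6 (rule 109): 1011111011111
Gen 7 (rule 86): 1000001000001
Gen 8 (rule 18): 0100010100010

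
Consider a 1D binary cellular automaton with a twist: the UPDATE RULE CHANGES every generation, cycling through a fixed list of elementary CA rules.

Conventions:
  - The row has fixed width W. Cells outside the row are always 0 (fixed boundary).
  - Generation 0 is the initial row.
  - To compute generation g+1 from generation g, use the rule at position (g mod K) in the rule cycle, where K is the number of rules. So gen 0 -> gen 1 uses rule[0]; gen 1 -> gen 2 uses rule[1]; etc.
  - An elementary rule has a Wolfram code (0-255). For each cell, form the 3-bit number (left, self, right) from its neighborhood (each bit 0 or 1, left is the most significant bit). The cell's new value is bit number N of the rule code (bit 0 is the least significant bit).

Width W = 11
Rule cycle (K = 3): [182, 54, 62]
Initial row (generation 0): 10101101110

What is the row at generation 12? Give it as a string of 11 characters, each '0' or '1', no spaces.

Answer: 11111000000

Derivation:
Gen 0: 10101101110
Gen 1 (rule 182): 11110010101
Gen 2 (rule 54): 00001111111
Gen 3 (rule 62): 00011000000
Gen 4 (rule 182): 00100100000
Gen 5 (rule 54): 01111110000
Gen 6 (rule 62): 11000001000
Gen 7 (rule 182): 00100011100
Gen 8 (rule 54): 01110100010
Gen 9 (rule 62): 11001110111
Gen 10 (rule 182): 00110101010
Gen 11 (rule 54): 01001111111
Gen 12 (rule 62): 11111000000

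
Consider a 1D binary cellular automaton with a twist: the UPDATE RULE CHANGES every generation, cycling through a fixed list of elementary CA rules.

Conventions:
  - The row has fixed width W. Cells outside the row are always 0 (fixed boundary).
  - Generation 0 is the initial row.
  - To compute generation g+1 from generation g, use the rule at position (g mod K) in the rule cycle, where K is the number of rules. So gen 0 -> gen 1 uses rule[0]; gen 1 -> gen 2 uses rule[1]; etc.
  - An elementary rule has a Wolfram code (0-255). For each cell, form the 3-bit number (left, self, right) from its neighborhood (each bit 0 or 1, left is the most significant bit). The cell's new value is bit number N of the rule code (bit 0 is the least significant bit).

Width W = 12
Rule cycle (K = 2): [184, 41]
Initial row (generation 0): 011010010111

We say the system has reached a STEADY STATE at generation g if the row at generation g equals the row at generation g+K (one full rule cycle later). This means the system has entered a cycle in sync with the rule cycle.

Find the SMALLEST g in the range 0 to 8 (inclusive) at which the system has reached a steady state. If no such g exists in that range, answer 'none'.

Answer: none

Derivation:
Gen 0: 011010010111
Gen 1 (rule 184): 010101001110
Gen 2 (rule 41): 001010001000
Gen 3 (rule 184): 000101000100
Gen 4 (rule 41): 110010010001
Gen 5 (rule 184): 101001001000
Gen 6 (rule 41): 010000000011
Gen 7 (rule 184): 001000000010
Gen 8 (rule 41): 100011111000
Gen 9 (rule 184): 010011110100
Gen 10 (rule 41): 000010001001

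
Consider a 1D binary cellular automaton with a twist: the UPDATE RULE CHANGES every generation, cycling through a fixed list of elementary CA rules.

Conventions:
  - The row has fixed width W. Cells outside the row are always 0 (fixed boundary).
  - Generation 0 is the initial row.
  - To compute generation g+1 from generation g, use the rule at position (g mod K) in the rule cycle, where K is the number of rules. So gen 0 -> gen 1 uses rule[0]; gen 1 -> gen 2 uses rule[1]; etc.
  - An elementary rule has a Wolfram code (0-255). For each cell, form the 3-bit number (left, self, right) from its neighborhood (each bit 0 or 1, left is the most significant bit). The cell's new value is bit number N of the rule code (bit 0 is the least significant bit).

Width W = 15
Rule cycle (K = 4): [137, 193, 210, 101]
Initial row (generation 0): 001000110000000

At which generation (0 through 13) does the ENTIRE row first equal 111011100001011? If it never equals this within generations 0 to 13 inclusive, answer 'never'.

Answer: never

Derivation:
Gen 0: 001000110000000
Gen 1 (rule 137): 100010100111111
Gen 2 (rule 193): 001000000011111
Gen 3 (rule 210): 010100000101111
Gen 4 (rule 101): 011101110110001
Gen 5 (rule 137): 011001100100100
Gen 6 (rule 193): 001000100000001
Gen 7 (rule 210): 010101010000010
Gen 8 (rule 101): 011111110111010
Gen 9 (rule 137): 011111100110000
Gen 10 (rule 193): 001111100010111
Gen 11 (rule 210): 010111110100011
Gen 12 (rule 101): 011000011101001
Gen 13 (rule 137): 010011011000000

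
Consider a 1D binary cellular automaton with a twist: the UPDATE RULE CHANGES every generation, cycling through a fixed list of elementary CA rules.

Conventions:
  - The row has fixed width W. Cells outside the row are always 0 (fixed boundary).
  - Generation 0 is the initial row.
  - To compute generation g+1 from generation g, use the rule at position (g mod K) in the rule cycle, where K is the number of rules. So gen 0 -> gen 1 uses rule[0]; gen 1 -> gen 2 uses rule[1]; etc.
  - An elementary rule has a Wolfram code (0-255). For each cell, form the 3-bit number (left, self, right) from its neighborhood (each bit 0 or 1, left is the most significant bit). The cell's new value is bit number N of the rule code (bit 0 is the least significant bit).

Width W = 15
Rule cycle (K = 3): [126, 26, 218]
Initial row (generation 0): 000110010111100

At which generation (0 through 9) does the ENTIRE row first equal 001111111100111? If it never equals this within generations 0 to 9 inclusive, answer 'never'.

Answer: never

Derivation:
Gen 0: 000110010111100
Gen 1 (rule 126): 001111111100110
Gen 2 (rule 26): 011000000011101
Gen 3 (rule 218): 111100000111100
Gen 4 (rule 126): 100110001100110
Gen 5 (rule 26): 011101011011101
Gen 6 (rule 218): 111100011011100
Gen 7 (rule 126): 100110111110110
Gen 8 (rule 26): 011100100000101
Gen 9 (rule 218): 111111010001000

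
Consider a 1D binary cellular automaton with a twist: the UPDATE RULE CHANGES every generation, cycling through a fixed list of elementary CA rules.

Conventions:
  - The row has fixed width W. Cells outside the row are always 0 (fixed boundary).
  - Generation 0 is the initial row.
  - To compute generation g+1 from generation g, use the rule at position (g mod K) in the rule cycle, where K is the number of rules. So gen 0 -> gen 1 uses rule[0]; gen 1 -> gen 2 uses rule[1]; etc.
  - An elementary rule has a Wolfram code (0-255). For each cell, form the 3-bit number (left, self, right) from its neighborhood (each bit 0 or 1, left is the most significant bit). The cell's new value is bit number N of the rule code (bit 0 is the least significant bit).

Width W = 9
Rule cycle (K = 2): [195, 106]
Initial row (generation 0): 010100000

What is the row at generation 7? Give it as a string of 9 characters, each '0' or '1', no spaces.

Gen 0: 010100000
Gen 1 (rule 195): 100001111
Gen 2 (rule 106): 000011001
Gen 3 (rule 195): 111101010
Gen 4 (rule 106): 100110100
Gen 5 (rule 195): 001010001
Gen 6 (rule 106): 010100010
Gen 7 (rule 195): 100001100

Answer: 100001100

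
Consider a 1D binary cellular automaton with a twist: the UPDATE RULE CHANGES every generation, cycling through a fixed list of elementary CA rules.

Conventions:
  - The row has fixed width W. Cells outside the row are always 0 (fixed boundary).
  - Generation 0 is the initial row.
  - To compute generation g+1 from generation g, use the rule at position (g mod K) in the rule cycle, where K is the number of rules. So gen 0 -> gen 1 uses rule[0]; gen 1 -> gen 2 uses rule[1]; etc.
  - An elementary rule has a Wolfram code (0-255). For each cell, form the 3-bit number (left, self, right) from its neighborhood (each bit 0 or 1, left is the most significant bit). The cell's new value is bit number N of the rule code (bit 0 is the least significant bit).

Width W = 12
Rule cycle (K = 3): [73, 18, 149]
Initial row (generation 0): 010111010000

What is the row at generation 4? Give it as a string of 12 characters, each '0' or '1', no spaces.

Gen 0: 010111010000
Gen 1 (rule 73): 000101000111
Gen 2 (rule 18): 001000101000
Gen 3 (rule 149): 101110101111
Gen 4 (rule 73): 001010001001

Answer: 001010001001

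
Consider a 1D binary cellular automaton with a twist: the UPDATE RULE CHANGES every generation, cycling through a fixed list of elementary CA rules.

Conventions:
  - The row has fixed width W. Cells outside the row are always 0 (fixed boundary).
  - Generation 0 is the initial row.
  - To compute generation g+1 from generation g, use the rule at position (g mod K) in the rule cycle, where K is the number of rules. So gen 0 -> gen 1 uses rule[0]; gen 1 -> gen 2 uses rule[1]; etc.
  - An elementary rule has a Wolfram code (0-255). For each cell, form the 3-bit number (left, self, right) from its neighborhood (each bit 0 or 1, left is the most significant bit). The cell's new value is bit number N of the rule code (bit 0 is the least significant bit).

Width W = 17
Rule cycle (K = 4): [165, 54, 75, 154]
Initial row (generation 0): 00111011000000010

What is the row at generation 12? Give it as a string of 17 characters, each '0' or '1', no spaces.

Answer: 01101110000111000

Derivation:
Gen 0: 00111011000000010
Gen 1 (rule 165): 10010100011111010
Gen 2 (rule 54): 11111110100000111
Gen 3 (rule 75): 10000010001111101
Gen 4 (rule 154): 01000101011111000
Gen 5 (rule 165): 01010111101110011
Gen 6 (rule 54): 11111000010001100
Gen 7 (rule 75): 10001011100111101
Gen 8 (rule 154): 01010011011111000
Gen 9 (rule 165): 01110000101110011
Gen 10 (rule 54): 10001001110001100
Gen 11 (rule 75): 00110011010111101
Gen 12 (rule 154): 01101110000111000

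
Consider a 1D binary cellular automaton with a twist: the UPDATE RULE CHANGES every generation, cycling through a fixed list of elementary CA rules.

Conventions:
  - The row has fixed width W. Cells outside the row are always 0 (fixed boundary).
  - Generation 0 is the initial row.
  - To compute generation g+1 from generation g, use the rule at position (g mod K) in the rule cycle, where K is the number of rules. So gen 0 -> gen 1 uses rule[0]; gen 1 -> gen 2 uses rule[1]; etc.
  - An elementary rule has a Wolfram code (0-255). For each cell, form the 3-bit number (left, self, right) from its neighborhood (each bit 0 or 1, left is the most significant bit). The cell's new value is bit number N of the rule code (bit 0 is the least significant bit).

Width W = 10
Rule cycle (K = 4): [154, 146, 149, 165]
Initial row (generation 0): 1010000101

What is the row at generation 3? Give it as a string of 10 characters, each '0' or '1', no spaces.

Answer: 1010000111

Derivation:
Gen 0: 1010000101
Gen 1 (rule 154): 0001001000
Gen 2 (rule 146): 0010110100
Gen 3 (rule 149): 1010000111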